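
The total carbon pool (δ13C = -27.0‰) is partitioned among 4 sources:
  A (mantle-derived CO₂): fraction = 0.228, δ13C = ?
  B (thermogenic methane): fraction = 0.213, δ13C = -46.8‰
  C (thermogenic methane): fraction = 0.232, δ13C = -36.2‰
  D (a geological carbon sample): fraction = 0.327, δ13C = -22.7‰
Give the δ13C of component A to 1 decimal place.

Isotope mass balance: δ_bulk = Σ fᵢ·δᵢ.
-27.0 = 0.228×δ_A + 0.213×(-46.8) + 0.232×(-36.2) + 0.327×(-22.7)
0.228·δ_A = -27.0 − (-25.790) = -1.210
δ_A = -1.210 / 0.228 = -5.31‰

-5.3‰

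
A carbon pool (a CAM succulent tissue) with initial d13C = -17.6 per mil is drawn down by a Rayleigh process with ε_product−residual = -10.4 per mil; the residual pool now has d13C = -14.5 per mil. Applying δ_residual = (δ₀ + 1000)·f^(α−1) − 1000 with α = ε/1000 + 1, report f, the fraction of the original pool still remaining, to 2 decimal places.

0.74

α − 1 = ε/1000 = -0.0104
(δ_res + 1000)/(δ₀ + 1000) = (-14.5 + 1000)/(-17.6 + 1000) = 985.5/982.4 = 1.003156
f = 1.003156^(1/-0.0104) = exp(ln(1.003156)/-0.0104) = exp(0.00315/-0.0104)
f = exp(-0.3029) = 0.7386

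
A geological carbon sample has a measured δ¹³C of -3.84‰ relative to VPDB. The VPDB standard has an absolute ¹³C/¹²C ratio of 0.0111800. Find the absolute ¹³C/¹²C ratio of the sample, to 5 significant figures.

R_sample = R_standard × (δ¹³C/1000 + 1)
R_sample = 0.0111800 × (-3.84/1000 + 1) = 0.0111800 × 0.996160
R_sample = 0.0111371

0.011137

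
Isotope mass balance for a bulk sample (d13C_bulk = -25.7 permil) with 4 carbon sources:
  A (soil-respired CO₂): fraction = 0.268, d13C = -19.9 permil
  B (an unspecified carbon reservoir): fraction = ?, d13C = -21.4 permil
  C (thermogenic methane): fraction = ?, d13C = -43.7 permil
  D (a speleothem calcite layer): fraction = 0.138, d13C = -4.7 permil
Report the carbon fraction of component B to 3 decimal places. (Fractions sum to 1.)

Let f_B and f_C be the unknown fractions; fractions sum to 1 so f_B + f_C = 0.594.
Mass balance: Σ fᵢ·δᵢ = δ_bulk ⇒ f_B·(-21.4) + f_C·(-43.7) = -25.7 − (-5.982) = -19.718
Substitute f_C = 0.594 − f_B:
f_B·(-21.4 − -43.7) = -19.718 − 0.594×(-43.7) = 6.240
f_B = 6.240 / 22.3 = 0.2798

0.280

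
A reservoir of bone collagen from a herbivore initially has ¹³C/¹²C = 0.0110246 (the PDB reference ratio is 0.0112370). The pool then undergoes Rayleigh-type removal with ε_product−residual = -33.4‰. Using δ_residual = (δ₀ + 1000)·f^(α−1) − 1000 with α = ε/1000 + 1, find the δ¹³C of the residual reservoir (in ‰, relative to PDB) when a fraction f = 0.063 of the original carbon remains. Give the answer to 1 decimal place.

δ₀ = (0.0110246/0.0112370 − 1)×1000 = (0.981098 − 1)×1000 = -18.902‰
α − 1 = ε/1000 = -0.0334
f^(α−1) = 0.063^(-0.0334) = 1.096736
δ_res = (-18.902 + 1000) × 1.096736 − 1000 = 1076.005 − 1000 = 76.01‰

76.0‰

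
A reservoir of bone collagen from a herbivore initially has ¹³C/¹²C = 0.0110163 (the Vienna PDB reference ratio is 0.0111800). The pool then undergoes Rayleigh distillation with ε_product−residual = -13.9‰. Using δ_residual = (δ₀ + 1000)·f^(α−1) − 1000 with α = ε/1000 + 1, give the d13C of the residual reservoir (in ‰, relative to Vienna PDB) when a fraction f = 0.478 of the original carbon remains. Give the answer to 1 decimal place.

-4.5‰

δ₀ = (0.0110163/0.0111800 − 1)×1000 = (0.985358 − 1)×1000 = -14.642‰
α − 1 = ε/1000 = -0.0139
f^(α−1) = 0.478^(-0.0139) = 1.010313
δ_res = (-14.642 + 1000) × 1.010313 − 1000 = 995.520 − 1000 = -4.48‰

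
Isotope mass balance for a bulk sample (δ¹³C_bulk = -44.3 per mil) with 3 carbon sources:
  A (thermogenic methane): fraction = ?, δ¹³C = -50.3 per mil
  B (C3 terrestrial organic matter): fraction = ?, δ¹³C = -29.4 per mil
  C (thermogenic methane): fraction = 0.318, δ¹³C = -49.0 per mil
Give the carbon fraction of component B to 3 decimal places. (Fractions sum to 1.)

Let f_B and f_A be the unknown fractions; fractions sum to 1 so f_B + f_A = 0.682.
Mass balance: Σ fᵢ·δᵢ = δ_bulk ⇒ f_B·(-29.4) + f_A·(-50.3) = -44.3 − (-15.582) = -28.718
Substitute f_A = 0.682 − f_B:
f_B·(-29.4 − -50.3) = -28.718 − 0.682×(-50.3) = 5.587
f_B = 5.587 / 20.9 = 0.2673

0.267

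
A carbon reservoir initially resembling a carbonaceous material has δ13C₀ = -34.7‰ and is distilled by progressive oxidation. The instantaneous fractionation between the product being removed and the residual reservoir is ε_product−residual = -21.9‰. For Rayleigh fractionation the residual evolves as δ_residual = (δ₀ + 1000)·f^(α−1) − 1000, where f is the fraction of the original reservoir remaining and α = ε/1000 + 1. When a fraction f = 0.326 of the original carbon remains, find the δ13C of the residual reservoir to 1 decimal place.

-10.7‰

Rayleigh residual: δ_res = (δ₀ + 1000)·f^(α−1) − 1000
α = ε/1000 + 1 = 0.97810, so α − 1 = -0.02190
f^(α−1) = 0.326^(-0.02190) = 1.024851
δ_res = (-34.7 + 1000) × 1.024851 − 1000 = 989.288 − 1000 = -10.71‰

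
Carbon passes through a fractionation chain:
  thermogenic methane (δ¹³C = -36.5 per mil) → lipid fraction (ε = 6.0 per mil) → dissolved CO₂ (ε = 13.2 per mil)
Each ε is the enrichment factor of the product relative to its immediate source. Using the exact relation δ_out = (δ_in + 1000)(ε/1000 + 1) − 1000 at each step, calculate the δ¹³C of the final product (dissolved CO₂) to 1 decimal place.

-17.9 per mil

step 1: δ = (-36.50 + 1000)·(6.0/1000 + 1) − 1000 = -30.72 per mil
step 2: δ = (-30.72 + 1000)·(13.2/1000 + 1) − 1000 = -17.92 per mil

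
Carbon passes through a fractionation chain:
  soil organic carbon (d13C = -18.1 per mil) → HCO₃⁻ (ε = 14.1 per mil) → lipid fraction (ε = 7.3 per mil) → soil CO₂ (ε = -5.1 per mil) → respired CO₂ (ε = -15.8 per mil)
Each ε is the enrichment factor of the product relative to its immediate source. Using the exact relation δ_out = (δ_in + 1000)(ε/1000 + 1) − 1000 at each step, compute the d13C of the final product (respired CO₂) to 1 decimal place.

step 1: δ = (-18.10 + 1000)·(14.1/1000 + 1) − 1000 = -4.26 per mil
step 2: δ = (-4.26 + 1000)·(7.3/1000 + 1) − 1000 = 3.01 per mil
step 3: δ = (3.01 + 1000)·(-5.1/1000 + 1) − 1000 = -2.10 per mil
step 4: δ = (-2.10 + 1000)·(-15.8/1000 + 1) − 1000 = -17.87 per mil

-17.9 per mil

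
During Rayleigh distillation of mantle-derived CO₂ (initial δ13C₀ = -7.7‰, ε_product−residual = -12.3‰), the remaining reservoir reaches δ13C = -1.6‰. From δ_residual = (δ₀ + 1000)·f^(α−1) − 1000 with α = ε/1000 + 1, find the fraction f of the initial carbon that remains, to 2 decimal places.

0.61

α − 1 = ε/1000 = -0.0123
(δ_res + 1000)/(δ₀ + 1000) = (-1.6 + 1000)/(-7.7 + 1000) = 998.4/992.3 = 1.006147
f = 1.006147^(1/-0.0123) = exp(ln(1.006147)/-0.0123) = exp(0.00613/-0.0123)
f = exp(-0.4983) = 0.6076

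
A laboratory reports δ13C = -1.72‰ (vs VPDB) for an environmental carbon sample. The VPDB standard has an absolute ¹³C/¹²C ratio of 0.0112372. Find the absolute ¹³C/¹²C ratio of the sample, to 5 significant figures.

R_sample = R_standard × (δ13C/1000 + 1)
R_sample = 0.0112372 × (-1.72/1000 + 1) = 0.0112372 × 0.998280
R_sample = 0.0112179

0.011218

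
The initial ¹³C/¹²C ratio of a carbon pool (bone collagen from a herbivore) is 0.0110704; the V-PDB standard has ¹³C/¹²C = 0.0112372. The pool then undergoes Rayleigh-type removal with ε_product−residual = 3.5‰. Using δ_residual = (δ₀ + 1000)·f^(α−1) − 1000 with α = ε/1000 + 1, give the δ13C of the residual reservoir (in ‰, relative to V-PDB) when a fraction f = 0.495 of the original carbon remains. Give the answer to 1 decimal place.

-17.3‰

δ₀ = (0.0110704/0.0112372 − 1)×1000 = (0.985156 − 1)×1000 = -14.844‰
α − 1 = ε/1000 = 0.0035
f^(α−1) = 0.495^(0.0035) = 0.997542
δ_res = (-14.844 + 1000) × 0.997542 − 1000 = 982.735 − 1000 = -17.27‰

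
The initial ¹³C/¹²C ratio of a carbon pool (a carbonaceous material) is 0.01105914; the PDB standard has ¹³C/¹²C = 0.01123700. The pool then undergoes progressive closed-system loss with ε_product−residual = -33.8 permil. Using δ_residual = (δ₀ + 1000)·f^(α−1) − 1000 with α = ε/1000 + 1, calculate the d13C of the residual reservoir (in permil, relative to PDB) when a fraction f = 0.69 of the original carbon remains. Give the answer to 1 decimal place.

-3.4 permil

δ₀ = (0.01105914/0.01123700 − 1)×1000 = (0.984172 − 1)×1000 = -15.828 permil
α − 1 = ε/1000 = -0.0338
f^(α−1) = 0.69^(-0.0338) = 1.012621
δ_res = (-15.828 + 1000) × 1.012621 − 1000 = 996.593 − 1000 = -3.41 permil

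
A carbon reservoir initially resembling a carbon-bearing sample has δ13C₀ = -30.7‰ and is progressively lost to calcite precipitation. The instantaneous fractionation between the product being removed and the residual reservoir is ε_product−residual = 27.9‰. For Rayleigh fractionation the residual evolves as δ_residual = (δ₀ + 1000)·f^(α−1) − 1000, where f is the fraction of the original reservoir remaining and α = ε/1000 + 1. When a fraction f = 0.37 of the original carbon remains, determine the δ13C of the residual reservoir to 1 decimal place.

-57.2‰

Rayleigh residual: δ_res = (δ₀ + 1000)·f^(α−1) − 1000
α = ε/1000 + 1 = 1.02790, so α − 1 = 0.02790
f^(α−1) = 0.37^(0.02790) = 0.972642
δ_res = (-30.7 + 1000) × 0.972642 − 1000 = 942.781 − 1000 = -57.22‰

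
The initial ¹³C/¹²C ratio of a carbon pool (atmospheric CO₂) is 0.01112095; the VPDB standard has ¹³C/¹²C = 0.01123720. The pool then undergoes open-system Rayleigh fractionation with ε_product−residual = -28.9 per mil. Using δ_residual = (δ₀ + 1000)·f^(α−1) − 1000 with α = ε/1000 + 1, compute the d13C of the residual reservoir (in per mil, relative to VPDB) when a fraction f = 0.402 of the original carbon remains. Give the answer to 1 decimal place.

δ₀ = (0.01112095/0.01123720 − 1)×1000 = (0.989655 − 1)×1000 = -10.345 per mil
α − 1 = ε/1000 = -0.0289
f^(α−1) = 0.402^(-0.0289) = 1.026687
δ_res = (-10.345 + 1000) × 1.026687 − 1000 = 1016.065 − 1000 = 16.07 per mil

16.1 per mil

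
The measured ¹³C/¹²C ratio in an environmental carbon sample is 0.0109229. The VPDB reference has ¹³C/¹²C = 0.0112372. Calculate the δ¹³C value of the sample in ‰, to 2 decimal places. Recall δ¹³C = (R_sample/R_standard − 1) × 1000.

-27.97‰

δ¹³C = (R_sample / R_standard − 1) × 1000
R_sample / R_standard = 0.0109229 / 0.0112372 = 0.972030
δ¹³C = (0.972030 − 1) × 1000 = -27.970‰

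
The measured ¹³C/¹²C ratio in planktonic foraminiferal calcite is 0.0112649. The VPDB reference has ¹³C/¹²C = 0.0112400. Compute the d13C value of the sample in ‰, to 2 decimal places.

d13C = (R_sample / R_standard − 1) × 1000
R_sample / R_standard = 0.0112649 / 0.0112400 = 1.002215
d13C = (1.002215 − 1) × 1000 = 2.215‰

2.22‰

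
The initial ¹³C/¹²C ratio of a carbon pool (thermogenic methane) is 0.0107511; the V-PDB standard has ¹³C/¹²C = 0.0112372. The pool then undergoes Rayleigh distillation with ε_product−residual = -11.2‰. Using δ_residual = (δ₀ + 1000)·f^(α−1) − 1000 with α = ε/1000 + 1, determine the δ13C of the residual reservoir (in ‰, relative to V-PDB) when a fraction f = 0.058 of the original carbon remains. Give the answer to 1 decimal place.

δ₀ = (0.0107511/0.0112372 − 1)×1000 = (0.956742 − 1)×1000 = -43.258‰
α − 1 = ε/1000 = -0.0112
f^(α−1) = 0.058^(-0.0112) = 1.032404
δ_res = (-43.258 + 1000) × 1.032404 − 1000 = 987.744 − 1000 = -12.26‰

-12.3‰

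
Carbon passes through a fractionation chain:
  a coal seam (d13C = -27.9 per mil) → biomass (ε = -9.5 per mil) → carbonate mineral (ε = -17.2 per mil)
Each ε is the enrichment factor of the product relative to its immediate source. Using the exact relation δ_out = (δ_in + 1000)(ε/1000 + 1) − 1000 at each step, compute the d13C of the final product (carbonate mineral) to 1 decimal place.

step 1: δ = (-27.90 + 1000)·(-9.5/1000 + 1) − 1000 = -37.13 per mil
step 2: δ = (-37.13 + 1000)·(-17.2/1000 + 1) − 1000 = -53.70 per mil

-53.7 per mil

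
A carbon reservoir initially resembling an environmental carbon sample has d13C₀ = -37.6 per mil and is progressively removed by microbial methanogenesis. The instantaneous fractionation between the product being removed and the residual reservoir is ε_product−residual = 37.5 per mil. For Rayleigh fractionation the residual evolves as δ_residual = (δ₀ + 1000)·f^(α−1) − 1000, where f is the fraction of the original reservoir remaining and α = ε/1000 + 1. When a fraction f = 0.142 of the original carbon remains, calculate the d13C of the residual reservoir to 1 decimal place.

Rayleigh residual: δ_res = (δ₀ + 1000)·f^(α−1) − 1000
α = ε/1000 + 1 = 1.03750, so α − 1 = 0.03750
f^(α−1) = 0.142^(0.03750) = 0.929417
δ_res = (-37.6 + 1000) × 0.929417 − 1000 = 894.471 − 1000 = -105.53 per mil

-105.5 per mil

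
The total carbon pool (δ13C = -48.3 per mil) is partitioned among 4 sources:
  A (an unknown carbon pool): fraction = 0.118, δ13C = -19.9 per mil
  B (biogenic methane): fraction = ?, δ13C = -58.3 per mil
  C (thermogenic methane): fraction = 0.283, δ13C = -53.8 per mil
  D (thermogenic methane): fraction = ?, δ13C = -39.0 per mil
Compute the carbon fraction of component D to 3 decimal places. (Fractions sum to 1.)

0.217

Let f_D and f_B be the unknown fractions; fractions sum to 1 so f_D + f_B = 0.599.
Mass balance: Σ fᵢ·δᵢ = δ_bulk ⇒ f_D·(-39.0) + f_B·(-58.3) = -48.3 − (-17.574) = -30.726
Substitute f_B = 0.599 − f_D:
f_D·(-39.0 − -58.3) = -30.726 − 0.599×(-58.3) = 4.195
f_D = 4.195 / 19.3 = 0.2174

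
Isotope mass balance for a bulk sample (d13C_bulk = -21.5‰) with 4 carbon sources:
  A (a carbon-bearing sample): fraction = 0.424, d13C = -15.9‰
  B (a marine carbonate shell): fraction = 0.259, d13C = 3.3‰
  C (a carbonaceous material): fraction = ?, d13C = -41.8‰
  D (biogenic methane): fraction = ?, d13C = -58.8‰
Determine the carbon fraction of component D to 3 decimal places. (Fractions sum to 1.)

Let f_D and f_C be the unknown fractions; fractions sum to 1 so f_D + f_C = 0.317.
Mass balance: Σ fᵢ·δᵢ = δ_bulk ⇒ f_D·(-58.8) + f_C·(-41.8) = -21.5 − (-5.887) = -15.613
Substitute f_C = 0.317 − f_D:
f_D·(-58.8 − -41.8) = -15.613 − 0.317×(-41.8) = -2.363
f_D = -2.363 / -17.0 = 0.1390

0.139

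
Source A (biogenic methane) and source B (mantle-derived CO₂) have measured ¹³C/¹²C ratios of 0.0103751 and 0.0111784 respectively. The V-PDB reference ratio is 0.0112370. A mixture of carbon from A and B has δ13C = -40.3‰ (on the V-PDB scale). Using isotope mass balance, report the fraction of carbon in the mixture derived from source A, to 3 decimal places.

0.491

δ_A = (0.0103751/0.0112370 − 1)×1000 = (0.923298 − 1)×1000 = -76.702‰
δ_B = (0.0111784/0.0112370 − 1)×1000 = (0.994785 − 1)×1000 = -5.215‰
f_A = (δ_mix − δ_B)/(δ_A − δ_B) = (-40.3 − (-5.215))/(-76.702 − (-5.215))
f_A = -35.085 / -71.487 = 0.4908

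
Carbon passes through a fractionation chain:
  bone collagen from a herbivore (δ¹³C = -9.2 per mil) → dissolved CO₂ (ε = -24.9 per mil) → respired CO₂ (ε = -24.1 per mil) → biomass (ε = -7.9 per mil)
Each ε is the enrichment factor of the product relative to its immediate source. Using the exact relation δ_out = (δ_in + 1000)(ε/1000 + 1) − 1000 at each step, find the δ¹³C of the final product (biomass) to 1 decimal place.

step 1: δ = (-9.20 + 1000)·(-24.9/1000 + 1) − 1000 = -33.87 per mil
step 2: δ = (-33.87 + 1000)·(-24.1/1000 + 1) − 1000 = -57.15 per mil
step 3: δ = (-57.15 + 1000)·(-7.9/1000 + 1) − 1000 = -64.60 per mil

-64.6 per mil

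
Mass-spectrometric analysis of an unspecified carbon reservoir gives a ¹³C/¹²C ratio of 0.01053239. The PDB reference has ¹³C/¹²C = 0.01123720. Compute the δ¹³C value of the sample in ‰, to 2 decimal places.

-62.72‰

δ¹³C = (R_sample / R_standard − 1) × 1000
R_sample / R_standard = 0.01053239 / 0.01123720 = 0.937279
δ¹³C = (0.937279 − 1) × 1000 = -62.721‰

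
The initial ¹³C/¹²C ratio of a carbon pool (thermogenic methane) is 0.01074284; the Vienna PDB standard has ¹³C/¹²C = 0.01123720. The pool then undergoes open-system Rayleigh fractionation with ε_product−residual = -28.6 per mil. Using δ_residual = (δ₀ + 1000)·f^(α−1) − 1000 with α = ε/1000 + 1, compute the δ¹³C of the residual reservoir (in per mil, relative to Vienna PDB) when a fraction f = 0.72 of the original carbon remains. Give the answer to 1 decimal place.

-35.0 per mil

δ₀ = (0.01074284/0.01123720 − 1)×1000 = (0.956007 − 1)×1000 = -43.993 per mil
α − 1 = ε/1000 = -0.0286
f^(α−1) = 0.72^(-0.0286) = 1.009439
δ_res = (-43.993 + 1000) × 1.009439 − 1000 = 965.031 − 1000 = -34.97 per mil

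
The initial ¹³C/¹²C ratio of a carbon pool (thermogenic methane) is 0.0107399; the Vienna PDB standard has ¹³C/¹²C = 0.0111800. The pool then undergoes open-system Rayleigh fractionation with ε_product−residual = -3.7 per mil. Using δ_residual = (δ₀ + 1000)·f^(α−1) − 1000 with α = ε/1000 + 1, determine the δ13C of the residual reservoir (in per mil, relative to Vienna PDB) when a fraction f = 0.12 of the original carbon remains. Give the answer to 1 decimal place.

δ₀ = (0.0107399/0.0111800 − 1)×1000 = (0.960635 − 1)×1000 = -39.365 per mil
α − 1 = ε/1000 = -0.0037
f^(α−1) = 0.12^(-0.0037) = 1.007876
δ_res = (-39.365 + 1000) × 1.007876 − 1000 = 968.201 − 1000 = -31.80 per mil

-31.8 per mil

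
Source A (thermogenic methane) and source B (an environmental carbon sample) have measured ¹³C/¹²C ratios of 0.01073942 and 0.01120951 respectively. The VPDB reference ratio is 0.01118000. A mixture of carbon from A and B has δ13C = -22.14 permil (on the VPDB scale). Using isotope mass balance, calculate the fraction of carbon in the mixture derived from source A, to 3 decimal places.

δ_A = (0.01073942/0.01118000 − 1)×1000 = (0.960592 − 1)×1000 = -39.408 permil
δ_B = (0.01120951/0.01118000 − 1)×1000 = (1.002640 − 1)×1000 = 2.640 permil
f_A = (δ_mix − δ_B)/(δ_A − δ_B) = (-22.14 − (2.640))/(-39.408 − (2.640))
f_A = -24.780 / -42.047 = 0.5893

0.589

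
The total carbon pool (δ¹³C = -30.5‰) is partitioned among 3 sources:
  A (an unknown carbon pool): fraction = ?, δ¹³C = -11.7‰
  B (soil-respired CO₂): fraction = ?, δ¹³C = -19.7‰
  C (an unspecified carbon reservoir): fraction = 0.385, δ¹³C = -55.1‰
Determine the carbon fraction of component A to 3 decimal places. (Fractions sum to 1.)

0.354

Let f_A and f_B be the unknown fractions; fractions sum to 1 so f_A + f_B = 0.615.
Mass balance: Σ fᵢ·δᵢ = δ_bulk ⇒ f_A·(-11.7) + f_B·(-19.7) = -30.5 − (-21.213) = -9.287
Substitute f_B = 0.615 − f_A:
f_A·(-11.7 − -19.7) = -9.287 − 0.615×(-19.7) = 2.829
f_A = 2.829 / 8.0 = 0.3536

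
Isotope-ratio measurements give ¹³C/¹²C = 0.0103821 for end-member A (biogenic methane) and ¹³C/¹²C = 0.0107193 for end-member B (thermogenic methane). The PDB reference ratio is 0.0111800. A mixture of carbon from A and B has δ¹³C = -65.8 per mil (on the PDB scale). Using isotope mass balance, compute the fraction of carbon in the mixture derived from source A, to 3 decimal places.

0.815

δ_A = (0.0103821/0.0111800 − 1)×1000 = (0.928631 − 1)×1000 = -71.369 per mil
δ_B = (0.0107193/0.0111800 − 1)×1000 = (0.958792 − 1)×1000 = -41.208 per mil
f_A = (δ_mix − δ_B)/(δ_A − δ_B) = (-65.8 − (-41.208))/(-71.369 − (-41.208))
f_A = -24.592 / -30.161 = 0.8154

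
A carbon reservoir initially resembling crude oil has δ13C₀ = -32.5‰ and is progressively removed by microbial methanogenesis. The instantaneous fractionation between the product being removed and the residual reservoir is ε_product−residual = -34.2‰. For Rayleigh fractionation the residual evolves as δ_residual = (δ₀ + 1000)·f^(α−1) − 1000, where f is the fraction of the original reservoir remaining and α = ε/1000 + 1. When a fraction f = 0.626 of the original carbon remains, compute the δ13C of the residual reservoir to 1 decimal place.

-16.9‰

Rayleigh residual: δ_res = (δ₀ + 1000)·f^(α−1) − 1000
α = ε/1000 + 1 = 0.96580, so α − 1 = -0.03420
f^(α−1) = 0.626^(-0.03420) = 1.016148
δ_res = (-32.5 + 1000) × 1.016148 − 1000 = 983.124 − 1000 = -16.88‰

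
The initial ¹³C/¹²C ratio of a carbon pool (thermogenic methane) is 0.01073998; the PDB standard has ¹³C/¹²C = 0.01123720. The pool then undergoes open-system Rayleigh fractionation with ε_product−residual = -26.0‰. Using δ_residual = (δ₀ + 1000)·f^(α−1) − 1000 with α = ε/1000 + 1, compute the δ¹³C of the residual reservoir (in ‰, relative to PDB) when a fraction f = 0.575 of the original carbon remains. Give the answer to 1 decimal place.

-30.4‰

δ₀ = (0.01073998/0.01123720 − 1)×1000 = (0.955752 − 1)×1000 = -44.248‰
α − 1 = ε/1000 = -0.0260
f^(α−1) = 0.575^(-0.0260) = 1.014492
δ_res = (-44.248 + 1000) × 1.014492 − 1000 = 969.603 − 1000 = -30.40‰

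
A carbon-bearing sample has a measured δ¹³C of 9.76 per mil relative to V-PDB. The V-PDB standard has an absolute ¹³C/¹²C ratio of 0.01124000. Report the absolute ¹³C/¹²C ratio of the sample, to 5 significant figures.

0.011350

R_sample = R_standard × (δ¹³C/1000 + 1)
R_sample = 0.01124000 × (9.76/1000 + 1) = 0.01124000 × 1.009760
R_sample = 0.0113497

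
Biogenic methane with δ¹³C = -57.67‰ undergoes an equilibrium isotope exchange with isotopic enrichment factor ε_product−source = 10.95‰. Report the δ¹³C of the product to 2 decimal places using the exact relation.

To first order, δ_product ≈ δ_source + ε = -46.72‰.
Exactly, δ_product = (δ_source + 1000)·(ε/1000 + 1) − 1000.
δ_product = (-57.67 + 1000) × (10.95/1000 + 1) − 1000
δ_product = -47.351‰

-47.35‰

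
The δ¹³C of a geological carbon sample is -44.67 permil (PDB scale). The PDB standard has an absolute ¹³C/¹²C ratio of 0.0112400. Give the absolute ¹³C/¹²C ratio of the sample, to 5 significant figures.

0.010738

R_sample = R_standard × (δ¹³C/1000 + 1)
R_sample = 0.0112400 × (-44.67/1000 + 1) = 0.0112400 × 0.955330
R_sample = 0.0107379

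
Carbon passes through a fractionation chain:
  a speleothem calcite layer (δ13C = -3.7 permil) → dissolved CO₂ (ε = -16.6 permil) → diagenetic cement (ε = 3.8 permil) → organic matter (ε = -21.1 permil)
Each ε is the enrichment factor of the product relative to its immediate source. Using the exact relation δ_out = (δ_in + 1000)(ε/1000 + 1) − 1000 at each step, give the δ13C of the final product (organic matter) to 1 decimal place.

-37.3 permil

step 1: δ = (-3.70 + 1000)·(-16.6/1000 + 1) − 1000 = -20.24 permil
step 2: δ = (-20.24 + 1000)·(3.8/1000 + 1) − 1000 = -16.52 permil
step 3: δ = (-16.52 + 1000)·(-21.1/1000 + 1) − 1000 = -37.27 permil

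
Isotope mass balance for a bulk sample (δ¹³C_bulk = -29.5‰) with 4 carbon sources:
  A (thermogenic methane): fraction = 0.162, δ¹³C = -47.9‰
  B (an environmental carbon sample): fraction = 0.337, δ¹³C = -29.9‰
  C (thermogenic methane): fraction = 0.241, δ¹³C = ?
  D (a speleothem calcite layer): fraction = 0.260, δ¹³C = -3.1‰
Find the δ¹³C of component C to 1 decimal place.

-45.1‰

Isotope mass balance: δ_bulk = Σ fᵢ·δᵢ.
-29.5 = 0.162×(-47.9) + 0.337×(-29.9) + 0.241×δ_C + 0.260×(-3.1)
0.241·δ_C = -29.5 − (-18.642) = -10.858
δ_C = -10.858 / 0.241 = -45.05‰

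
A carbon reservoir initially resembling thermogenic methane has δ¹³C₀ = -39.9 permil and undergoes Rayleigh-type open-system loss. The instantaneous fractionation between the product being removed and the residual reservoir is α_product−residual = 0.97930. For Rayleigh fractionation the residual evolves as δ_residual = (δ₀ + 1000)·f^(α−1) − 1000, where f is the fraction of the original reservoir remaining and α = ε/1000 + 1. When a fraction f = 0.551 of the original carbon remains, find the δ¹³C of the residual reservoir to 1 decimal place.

-28.0 permil

Rayleigh residual: δ_res = (δ₀ + 1000)·f^(α−1) − 1000
α − 1 = -0.02070
f^(α−1) = 0.551^(-0.02070) = 1.012414
δ_res = (-39.9 + 1000) × 1.012414 − 1000 = 972.019 − 1000 = -27.98 permil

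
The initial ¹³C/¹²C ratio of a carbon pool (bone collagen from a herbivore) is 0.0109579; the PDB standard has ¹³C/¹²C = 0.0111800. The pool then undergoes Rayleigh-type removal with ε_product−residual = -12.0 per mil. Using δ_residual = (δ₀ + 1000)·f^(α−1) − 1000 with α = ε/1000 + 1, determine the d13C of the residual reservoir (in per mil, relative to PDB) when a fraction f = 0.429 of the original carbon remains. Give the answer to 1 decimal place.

-9.9 per mil

δ₀ = (0.0109579/0.0111800 − 1)×1000 = (0.980134 − 1)×1000 = -19.866 per mil
α − 1 = ε/1000 = -0.0120
f^(α−1) = 0.429^(-0.0120) = 1.010207
δ_res = (-19.866 + 1000) × 1.010207 − 1000 = 990.139 − 1000 = -9.86 per mil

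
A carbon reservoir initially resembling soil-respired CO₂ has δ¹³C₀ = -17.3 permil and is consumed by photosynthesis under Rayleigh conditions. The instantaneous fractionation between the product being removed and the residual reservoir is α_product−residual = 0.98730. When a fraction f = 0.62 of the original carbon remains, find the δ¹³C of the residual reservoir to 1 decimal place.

-11.3 permil

Rayleigh residual: δ_res = (δ₀ + 1000)·f^(α−1) − 1000
α − 1 = -0.01270
f^(α−1) = 0.62^(-0.01270) = 1.006090
δ_res = (-17.3 + 1000) × 1.006090 − 1000 = 988.684 − 1000 = -11.32 permil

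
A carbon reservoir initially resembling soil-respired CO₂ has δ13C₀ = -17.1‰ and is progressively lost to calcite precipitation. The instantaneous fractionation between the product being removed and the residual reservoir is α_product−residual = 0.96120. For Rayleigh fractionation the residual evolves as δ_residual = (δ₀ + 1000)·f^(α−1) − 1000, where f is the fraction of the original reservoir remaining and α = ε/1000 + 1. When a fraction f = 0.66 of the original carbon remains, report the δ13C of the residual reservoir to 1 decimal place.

Rayleigh residual: δ_res = (δ₀ + 1000)·f^(α−1) − 1000
α − 1 = -0.03880
f^(α−1) = 0.66^(-0.03880) = 1.016253
δ_res = (-17.1 + 1000) × 1.016253 − 1000 = 998.875 − 1000 = -1.13‰

-1.1‰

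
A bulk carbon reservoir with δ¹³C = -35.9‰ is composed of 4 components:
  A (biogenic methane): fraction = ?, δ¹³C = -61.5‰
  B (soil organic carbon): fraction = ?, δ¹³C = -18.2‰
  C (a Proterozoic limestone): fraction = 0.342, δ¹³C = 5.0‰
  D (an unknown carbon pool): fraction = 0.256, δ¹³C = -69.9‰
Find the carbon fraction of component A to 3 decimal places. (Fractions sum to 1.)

0.286

Let f_A and f_B be the unknown fractions; fractions sum to 1 so f_A + f_B = 0.402.
Mass balance: Σ fᵢ·δᵢ = δ_bulk ⇒ f_A·(-61.5) + f_B·(-18.2) = -35.9 − (-16.184) = -19.716
Substitute f_B = 0.402 − f_A:
f_A·(-61.5 − -18.2) = -19.716 − 0.402×(-18.2) = -12.399
f_A = -12.399 / -43.3 = 0.2864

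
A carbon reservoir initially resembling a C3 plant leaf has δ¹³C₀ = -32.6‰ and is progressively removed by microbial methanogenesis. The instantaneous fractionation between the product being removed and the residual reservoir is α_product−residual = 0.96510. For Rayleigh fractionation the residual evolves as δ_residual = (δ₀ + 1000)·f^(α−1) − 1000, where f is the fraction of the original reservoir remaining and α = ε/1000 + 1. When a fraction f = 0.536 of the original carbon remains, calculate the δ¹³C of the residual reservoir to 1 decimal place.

-11.3‰

Rayleigh residual: δ_res = (δ₀ + 1000)·f^(α−1) − 1000
α − 1 = -0.03490
f^(α−1) = 0.536^(-0.03490) = 1.022003
δ_res = (-32.6 + 1000) × 1.022003 − 1000 = 988.686 − 1000 = -11.31‰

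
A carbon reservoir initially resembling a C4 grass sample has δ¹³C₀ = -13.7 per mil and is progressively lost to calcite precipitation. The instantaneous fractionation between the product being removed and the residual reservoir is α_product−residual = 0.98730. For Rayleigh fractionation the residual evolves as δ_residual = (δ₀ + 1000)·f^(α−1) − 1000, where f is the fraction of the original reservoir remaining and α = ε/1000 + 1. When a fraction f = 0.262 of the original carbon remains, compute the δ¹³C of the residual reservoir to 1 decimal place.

Rayleigh residual: δ_res = (δ₀ + 1000)·f^(α−1) − 1000
α − 1 = -0.01270
f^(α−1) = 0.262^(-0.01270) = 1.017156
δ_res = (-13.7 + 1000) × 1.017156 − 1000 = 1003.221 − 1000 = 3.22 per mil

3.2 per mil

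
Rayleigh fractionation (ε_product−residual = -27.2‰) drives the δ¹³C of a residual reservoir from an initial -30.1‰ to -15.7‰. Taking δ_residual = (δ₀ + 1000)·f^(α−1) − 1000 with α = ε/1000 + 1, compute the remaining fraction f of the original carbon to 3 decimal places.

0.582

α − 1 = ε/1000 = -0.0272
(δ_res + 1000)/(δ₀ + 1000) = (-15.7 + 1000)/(-30.1 + 1000) = 984.3/969.9 = 1.014847
f = 1.014847^(1/-0.0272) = exp(ln(1.014847)/-0.0272) = exp(0.01474/-0.0272)
f = exp(-0.5418) = 0.5817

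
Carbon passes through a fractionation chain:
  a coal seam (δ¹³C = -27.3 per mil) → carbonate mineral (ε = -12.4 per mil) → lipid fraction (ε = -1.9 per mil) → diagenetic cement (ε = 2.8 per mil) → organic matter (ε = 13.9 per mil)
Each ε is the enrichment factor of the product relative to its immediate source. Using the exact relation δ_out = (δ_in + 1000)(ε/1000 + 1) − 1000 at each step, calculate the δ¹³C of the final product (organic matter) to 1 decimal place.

-25.1 per mil

step 1: δ = (-27.30 + 1000)·(-12.4/1000 + 1) − 1000 = -39.36 per mil
step 2: δ = (-39.36 + 1000)·(-1.9/1000 + 1) − 1000 = -41.19 per mil
step 3: δ = (-41.19 + 1000)·(2.8/1000 + 1) − 1000 = -38.50 per mil
step 4: δ = (-38.50 + 1000)·(13.9/1000 + 1) − 1000 = -25.14 per mil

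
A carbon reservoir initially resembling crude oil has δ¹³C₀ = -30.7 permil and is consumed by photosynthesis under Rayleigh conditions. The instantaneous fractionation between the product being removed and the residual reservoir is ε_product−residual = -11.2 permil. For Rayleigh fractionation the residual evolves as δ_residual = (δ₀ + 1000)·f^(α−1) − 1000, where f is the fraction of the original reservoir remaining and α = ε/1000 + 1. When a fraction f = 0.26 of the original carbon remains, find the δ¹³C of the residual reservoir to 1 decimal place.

Rayleigh residual: δ_res = (δ₀ + 1000)·f^(α−1) − 1000
α = ε/1000 + 1 = 0.98880, so α − 1 = -0.01120
f^(α−1) = 0.26^(-0.01120) = 1.015202
δ_res = (-30.7 + 1000) × 1.015202 − 1000 = 984.035 − 1000 = -15.97 permil

-16.0 permil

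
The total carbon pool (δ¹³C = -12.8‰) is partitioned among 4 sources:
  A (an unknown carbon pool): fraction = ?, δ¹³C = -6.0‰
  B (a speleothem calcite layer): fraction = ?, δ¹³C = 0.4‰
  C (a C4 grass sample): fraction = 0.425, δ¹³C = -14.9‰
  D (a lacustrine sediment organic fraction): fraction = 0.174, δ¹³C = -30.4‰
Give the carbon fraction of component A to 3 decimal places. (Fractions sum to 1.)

0.209

Let f_A and f_B be the unknown fractions; fractions sum to 1 so f_A + f_B = 0.401.
Mass balance: Σ fᵢ·δᵢ = δ_bulk ⇒ f_A·(-6.0) + f_B·(0.4) = -12.8 − (-11.622) = -1.178
Substitute f_B = 0.401 − f_A:
f_A·(-6.0 − 0.4) = -1.178 − 0.401×(0.4) = -1.338
f_A = -1.338 / -6.4 = 0.2091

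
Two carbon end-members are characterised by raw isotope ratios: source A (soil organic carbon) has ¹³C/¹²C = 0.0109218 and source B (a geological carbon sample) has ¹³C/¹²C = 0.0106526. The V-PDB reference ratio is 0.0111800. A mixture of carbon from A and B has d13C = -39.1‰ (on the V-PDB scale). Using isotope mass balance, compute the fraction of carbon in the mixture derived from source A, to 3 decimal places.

δ_A = (0.0109218/0.0111800 − 1)×1000 = (0.976905 − 1)×1000 = -23.095‰
δ_B = (0.0106526/0.0111800 − 1)×1000 = (0.952826 − 1)×1000 = -47.174‰
f_A = (δ_mix − δ_B)/(δ_A − δ_B) = (-39.1 − (-47.174))/(-23.095 − (-47.174))
f_A = 8.074 / 24.079 = 0.3353

0.335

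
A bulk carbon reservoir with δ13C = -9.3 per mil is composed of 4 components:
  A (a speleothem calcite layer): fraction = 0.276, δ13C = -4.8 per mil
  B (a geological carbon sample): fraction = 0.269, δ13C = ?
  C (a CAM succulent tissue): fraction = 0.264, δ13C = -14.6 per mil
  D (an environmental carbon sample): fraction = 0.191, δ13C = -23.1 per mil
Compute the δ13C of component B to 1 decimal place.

1.1 per mil

Isotope mass balance: δ_bulk = Σ fᵢ·δᵢ.
-9.3 = 0.276×(-4.8) + 0.269×δ_B + 0.264×(-14.6) + 0.191×(-23.1)
0.269·δ_B = -9.3 − (-9.591) = 0.291
δ_B = 0.291 / 0.269 = 1.08 per mil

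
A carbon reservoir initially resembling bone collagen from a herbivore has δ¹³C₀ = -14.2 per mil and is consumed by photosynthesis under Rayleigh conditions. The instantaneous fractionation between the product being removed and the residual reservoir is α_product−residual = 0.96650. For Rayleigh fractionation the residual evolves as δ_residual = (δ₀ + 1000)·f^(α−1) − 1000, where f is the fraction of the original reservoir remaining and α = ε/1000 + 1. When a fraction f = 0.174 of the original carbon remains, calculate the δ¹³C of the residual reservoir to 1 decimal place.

45.3 per mil

Rayleigh residual: δ_res = (δ₀ + 1000)·f^(α−1) − 1000
α − 1 = -0.03350
f^(α−1) = 0.174^(-0.03350) = 1.060331
δ_res = (-14.2 + 1000) × 1.060331 − 1000 = 1045.275 − 1000 = 45.27 per mil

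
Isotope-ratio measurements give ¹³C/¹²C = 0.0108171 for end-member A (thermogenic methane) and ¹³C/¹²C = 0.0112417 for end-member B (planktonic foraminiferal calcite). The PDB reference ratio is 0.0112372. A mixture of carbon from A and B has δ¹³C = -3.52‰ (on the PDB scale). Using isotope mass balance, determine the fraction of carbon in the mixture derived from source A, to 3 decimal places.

0.104

δ_A = (0.0108171/0.0112372 − 1)×1000 = (0.962615 − 1)×1000 = -37.385‰
δ_B = (0.0112417/0.0112372 − 1)×1000 = (1.000400 − 1)×1000 = 0.400‰
f_A = (δ_mix − δ_B)/(δ_A − δ_B) = (-3.52 − (0.400))/(-37.385 − (0.400))
f_A = -3.920 / -37.785 = 0.1038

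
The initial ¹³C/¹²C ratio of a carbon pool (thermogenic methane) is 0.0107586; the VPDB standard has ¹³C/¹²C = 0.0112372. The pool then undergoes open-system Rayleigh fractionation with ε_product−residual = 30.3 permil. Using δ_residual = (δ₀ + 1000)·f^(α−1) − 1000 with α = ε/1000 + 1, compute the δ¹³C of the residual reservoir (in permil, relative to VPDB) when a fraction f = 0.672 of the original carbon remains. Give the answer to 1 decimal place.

-54.1 permil

δ₀ = (0.0107586/0.0112372 − 1)×1000 = (0.957409 − 1)×1000 = -42.591 permil
α − 1 = ε/1000 = 0.0303
f^(α−1) = 0.672^(0.0303) = 0.988028
δ_res = (-42.591 + 1000) × 0.988028 − 1000 = 945.947 − 1000 = -54.05 permil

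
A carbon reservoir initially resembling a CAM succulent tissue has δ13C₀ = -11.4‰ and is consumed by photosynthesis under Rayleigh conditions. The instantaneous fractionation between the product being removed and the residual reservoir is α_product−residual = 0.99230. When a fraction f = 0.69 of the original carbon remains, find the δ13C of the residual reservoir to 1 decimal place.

Rayleigh residual: δ_res = (δ₀ + 1000)·f^(α−1) − 1000
α − 1 = -0.00770
f^(α−1) = 0.69^(-0.00770) = 1.002861
δ_res = (-11.4 + 1000) × 1.002861 − 1000 = 991.429 − 1000 = -8.57‰

-8.6‰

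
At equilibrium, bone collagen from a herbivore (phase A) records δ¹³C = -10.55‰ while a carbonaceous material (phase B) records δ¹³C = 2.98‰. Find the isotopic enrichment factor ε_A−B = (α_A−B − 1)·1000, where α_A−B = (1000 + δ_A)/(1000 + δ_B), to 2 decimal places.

α_A−B = (1000 + -10.55) / (1000 + 2.98) = 989.45 / 1002.98 = 0.986510
ε_A−B = (0.986510 − 1) × 1000 = -13.490‰
(The approximation ε ≈ δ_A − δ_B would give -13.53‰.)

-13.49‰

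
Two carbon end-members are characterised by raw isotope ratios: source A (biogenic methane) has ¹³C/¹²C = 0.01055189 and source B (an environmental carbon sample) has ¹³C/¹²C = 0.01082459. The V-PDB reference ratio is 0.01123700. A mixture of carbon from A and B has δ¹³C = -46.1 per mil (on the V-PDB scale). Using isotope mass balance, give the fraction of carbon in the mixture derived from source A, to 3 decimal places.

δ_A = (0.01055189/0.01123700 − 1)×1000 = (0.939031 − 1)×1000 = -60.969 per mil
δ_B = (0.01082459/0.01123700 − 1)×1000 = (0.963299 − 1)×1000 = -36.701 per mil
f_A = (δ_mix − δ_B)/(δ_A − δ_B) = (-46.1 − (-36.701))/(-60.969 − (-36.701))
f_A = -9.399 / -24.268 = 0.3873

0.387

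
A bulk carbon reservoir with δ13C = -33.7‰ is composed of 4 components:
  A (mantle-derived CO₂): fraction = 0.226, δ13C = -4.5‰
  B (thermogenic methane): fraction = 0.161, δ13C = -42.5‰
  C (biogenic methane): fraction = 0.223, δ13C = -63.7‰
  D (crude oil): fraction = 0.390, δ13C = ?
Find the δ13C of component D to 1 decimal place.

Isotope mass balance: δ_bulk = Σ fᵢ·δᵢ.
-33.7 = 0.226×(-4.5) + 0.161×(-42.5) + 0.223×(-63.7) + 0.390×δ_D
0.390·δ_D = -33.7 − (-22.065) = -11.635
δ_D = -11.635 / 0.390 = -29.83‰

-29.8‰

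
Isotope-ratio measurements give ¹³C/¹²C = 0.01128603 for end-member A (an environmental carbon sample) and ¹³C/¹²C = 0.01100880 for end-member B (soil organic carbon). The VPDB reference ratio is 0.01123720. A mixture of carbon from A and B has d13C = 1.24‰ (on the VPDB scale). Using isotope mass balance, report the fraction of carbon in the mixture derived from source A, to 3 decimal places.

0.874

δ_A = (0.01128603/0.01123720 − 1)×1000 = (1.004345 − 1)×1000 = 4.345‰
δ_B = (0.01100880/0.01123720 − 1)×1000 = (0.979675 − 1)×1000 = -20.325‰
f_A = (δ_mix − δ_B)/(δ_A − δ_B) = (1.24 − (-20.325))/(4.345 − (-20.325))
f_A = 21.565 / 24.671 = 0.8741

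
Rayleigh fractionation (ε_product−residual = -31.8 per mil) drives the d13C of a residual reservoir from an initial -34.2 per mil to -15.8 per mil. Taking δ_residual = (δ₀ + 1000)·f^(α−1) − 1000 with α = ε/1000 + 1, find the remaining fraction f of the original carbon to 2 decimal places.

0.55

α − 1 = ε/1000 = -0.0318
(δ_res + 1000)/(δ₀ + 1000) = (-15.8 + 1000)/(-34.2 + 1000) = 984.2/965.8 = 1.019052
f = 1.019052^(1/-0.0318) = exp(ln(1.019052)/-0.0318) = exp(0.01887/-0.0318)
f = exp(-0.5935) = 0.5524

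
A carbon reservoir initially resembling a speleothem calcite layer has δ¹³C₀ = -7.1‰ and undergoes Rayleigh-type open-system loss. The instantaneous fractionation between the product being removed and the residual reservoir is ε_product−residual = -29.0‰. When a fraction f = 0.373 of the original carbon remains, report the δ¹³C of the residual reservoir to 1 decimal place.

21.7‰

Rayleigh residual: δ_res = (δ₀ + 1000)·f^(α−1) − 1000
α = ε/1000 + 1 = 0.97100, so α − 1 = -0.02900
f^(α−1) = 0.373^(-0.02900) = 1.029012
δ_res = (-7.1 + 1000) × 1.029012 − 1000 = 1021.706 − 1000 = 21.71‰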